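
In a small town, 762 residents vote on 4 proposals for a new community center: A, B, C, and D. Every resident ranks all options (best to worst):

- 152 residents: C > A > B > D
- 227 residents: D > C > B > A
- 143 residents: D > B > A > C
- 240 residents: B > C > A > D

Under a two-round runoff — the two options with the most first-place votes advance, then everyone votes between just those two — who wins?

Round 1 first-place votes: A 0, B 240, C 152, D 370.
D and B advance.
Runoff: D is preferred to B by 370 voters; B by 392.
B wins the runoff.

B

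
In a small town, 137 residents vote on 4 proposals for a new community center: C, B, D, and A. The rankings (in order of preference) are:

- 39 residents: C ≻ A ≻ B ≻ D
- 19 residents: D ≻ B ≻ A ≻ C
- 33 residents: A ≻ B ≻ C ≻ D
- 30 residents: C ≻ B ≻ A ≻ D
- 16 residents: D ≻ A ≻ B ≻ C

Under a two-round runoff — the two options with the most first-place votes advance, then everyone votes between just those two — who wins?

Round 1 first-place votes: C 69, B 0, D 35, A 33.
C and D advance.
Runoff: C is preferred to D by 102 voters; D by 35.
C wins the runoff.

C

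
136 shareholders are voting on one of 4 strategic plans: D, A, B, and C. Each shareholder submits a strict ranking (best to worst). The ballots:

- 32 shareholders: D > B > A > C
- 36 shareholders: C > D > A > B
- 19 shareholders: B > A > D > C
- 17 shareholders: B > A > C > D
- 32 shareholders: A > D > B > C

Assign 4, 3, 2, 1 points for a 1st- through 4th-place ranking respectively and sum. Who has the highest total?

D: 32·4 + 36·3 + 19·2 + 17·1 + 32·3 = 387
A: 32·2 + 36·2 + 19·3 + 17·3 + 32·4 = 372
B: 32·3 + 36·1 + 19·4 + 17·4 + 32·2 = 340
C: 32·1 + 36·4 + 19·1 + 17·2 + 32·1 = 261
D has the highest Borda score (387).

D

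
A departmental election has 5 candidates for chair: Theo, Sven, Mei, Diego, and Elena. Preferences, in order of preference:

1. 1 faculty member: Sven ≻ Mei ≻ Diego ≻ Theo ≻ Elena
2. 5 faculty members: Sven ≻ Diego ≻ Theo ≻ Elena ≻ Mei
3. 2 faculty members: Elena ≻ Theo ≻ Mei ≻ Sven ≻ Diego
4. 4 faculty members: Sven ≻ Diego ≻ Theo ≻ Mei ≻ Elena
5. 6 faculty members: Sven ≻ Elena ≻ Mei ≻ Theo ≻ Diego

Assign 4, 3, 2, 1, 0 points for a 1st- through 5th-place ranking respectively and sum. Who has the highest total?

Sven

Theo: 1·1 + 5·2 + 2·3 + 4·2 + 6·1 = 31
Sven: 1·4 + 5·4 + 2·1 + 4·4 + 6·4 = 66
Mei: 1·3 + 5·0 + 2·2 + 4·1 + 6·2 = 23
Diego: 1·2 + 5·3 + 2·0 + 4·3 + 6·0 = 29
Elena: 1·0 + 5·1 + 2·4 + 4·0 + 6·3 = 31
Sven has the highest Borda score (66).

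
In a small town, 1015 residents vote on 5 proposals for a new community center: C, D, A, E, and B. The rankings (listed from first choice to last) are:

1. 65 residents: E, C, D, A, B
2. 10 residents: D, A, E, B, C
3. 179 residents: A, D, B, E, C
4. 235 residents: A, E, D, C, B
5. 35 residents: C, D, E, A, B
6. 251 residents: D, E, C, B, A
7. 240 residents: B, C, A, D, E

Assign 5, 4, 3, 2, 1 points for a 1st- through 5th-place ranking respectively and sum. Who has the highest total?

D

C: 65·4 + 10·1 + 179·1 + 235·2 + 35·5 + 251·3 + 240·4 = 2807
D: 65·3 + 10·5 + 179·4 + 235·3 + 35·4 + 251·5 + 240·2 = 3541
A: 65·2 + 10·4 + 179·5 + 235·5 + 35·2 + 251·1 + 240·3 = 3281
E: 65·5 + 10·3 + 179·2 + 235·4 + 35·3 + 251·4 + 240·1 = 3002
B: 65·1 + 10·2 + 179·3 + 235·1 + 35·1 + 251·2 + 240·5 = 2594
D has the highest Borda score (3541).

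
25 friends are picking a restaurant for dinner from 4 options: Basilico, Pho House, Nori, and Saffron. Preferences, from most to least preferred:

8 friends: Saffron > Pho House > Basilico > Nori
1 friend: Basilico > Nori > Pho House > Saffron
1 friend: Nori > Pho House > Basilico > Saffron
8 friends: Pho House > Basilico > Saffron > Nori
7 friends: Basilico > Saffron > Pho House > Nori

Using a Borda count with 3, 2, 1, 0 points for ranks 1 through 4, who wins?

Basilico: 8·1 + 1·3 + 1·1 + 8·2 + 7·3 = 49
Pho House: 8·2 + 1·1 + 1·2 + 8·3 + 7·1 = 50
Nori: 8·0 + 1·2 + 1·3 + 8·0 + 7·0 = 5
Saffron: 8·3 + 1·0 + 1·0 + 8·1 + 7·2 = 46
Pho House has the highest Borda score (50).

Pho House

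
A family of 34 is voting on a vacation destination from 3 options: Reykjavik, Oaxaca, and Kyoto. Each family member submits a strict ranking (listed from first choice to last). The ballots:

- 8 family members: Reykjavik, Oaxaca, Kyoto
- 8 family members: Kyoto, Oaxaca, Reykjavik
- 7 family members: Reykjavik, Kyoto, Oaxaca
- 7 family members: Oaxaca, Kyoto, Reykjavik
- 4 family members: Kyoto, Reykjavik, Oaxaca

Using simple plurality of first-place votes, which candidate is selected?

First-place votes: Reykjavik 15, Oaxaca 7, Kyoto 12.
Reykjavik has the most first-place votes.

Reykjavik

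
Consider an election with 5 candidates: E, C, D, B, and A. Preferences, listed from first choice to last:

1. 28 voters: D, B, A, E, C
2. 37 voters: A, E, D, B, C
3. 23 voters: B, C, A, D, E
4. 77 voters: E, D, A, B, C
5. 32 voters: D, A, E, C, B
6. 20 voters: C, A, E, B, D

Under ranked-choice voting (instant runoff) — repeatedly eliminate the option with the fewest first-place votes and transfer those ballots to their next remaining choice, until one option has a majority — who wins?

A

Round 1: E 77, C 20, D 60, B 23, A 37. Eliminate C.
Round 2: E 77, D 60, B 23, A 57. Eliminate B.
Round 3: E 77, D 60, A 80. Eliminate D.
Round 4: E 77, A 140. A has a majority.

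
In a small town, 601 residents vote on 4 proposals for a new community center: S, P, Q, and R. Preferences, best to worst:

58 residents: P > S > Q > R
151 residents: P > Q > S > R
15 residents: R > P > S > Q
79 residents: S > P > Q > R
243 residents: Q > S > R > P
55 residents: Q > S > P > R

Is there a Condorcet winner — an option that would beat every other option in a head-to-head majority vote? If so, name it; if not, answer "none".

Checking pairwise contests:
Q beats S 449–152.
S beats P 377–224.
P beats Q 303–298.
S beats R 586–15.
Every option loses at least one head-to-head, so there is no Condorcet winner.

none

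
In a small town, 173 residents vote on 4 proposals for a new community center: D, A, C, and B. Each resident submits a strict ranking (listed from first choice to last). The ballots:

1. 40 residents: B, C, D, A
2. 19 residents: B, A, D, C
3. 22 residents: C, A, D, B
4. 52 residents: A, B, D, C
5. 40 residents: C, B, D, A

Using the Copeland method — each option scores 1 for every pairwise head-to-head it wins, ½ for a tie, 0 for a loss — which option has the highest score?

B

D: loses to A, C, and B → score 0.
A: beats D; loses to C and B → score 1.
C: beats D and A; loses to B → score 2.
B: beats D, A, and C → score 3.
B has the best pairwise record.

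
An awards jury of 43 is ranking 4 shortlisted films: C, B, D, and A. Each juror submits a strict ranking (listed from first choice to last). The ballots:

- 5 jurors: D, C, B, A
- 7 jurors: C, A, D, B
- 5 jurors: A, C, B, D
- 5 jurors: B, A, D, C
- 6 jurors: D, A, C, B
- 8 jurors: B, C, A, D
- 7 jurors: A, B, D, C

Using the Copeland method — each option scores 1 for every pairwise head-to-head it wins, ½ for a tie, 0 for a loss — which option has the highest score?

C: beats B; loses to D and A → score 1.
B: beats D; loses to C and A → score 1.
D: beats C; loses to B and A → score 1.
A: beats C, B, and D → score 3.
A has the best pairwise record.

A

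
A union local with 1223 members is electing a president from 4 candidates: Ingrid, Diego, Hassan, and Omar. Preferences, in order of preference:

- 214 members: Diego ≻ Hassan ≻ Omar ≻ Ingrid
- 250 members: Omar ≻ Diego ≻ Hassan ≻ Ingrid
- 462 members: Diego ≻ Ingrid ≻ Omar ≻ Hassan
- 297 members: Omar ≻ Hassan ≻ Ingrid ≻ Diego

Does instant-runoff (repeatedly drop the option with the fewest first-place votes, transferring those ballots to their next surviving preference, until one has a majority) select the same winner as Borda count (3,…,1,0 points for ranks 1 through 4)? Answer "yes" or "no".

Instant-runoff — R1 Ingrid 0, Diego 676, Hassan 0, Omar 547 (Diego winner). Winner: Diego.
Borda — scores: Ingrid 1221, Diego 2528, Hassan 1272, Omar 2317. Winner: Diego.
The two methods agree.

yes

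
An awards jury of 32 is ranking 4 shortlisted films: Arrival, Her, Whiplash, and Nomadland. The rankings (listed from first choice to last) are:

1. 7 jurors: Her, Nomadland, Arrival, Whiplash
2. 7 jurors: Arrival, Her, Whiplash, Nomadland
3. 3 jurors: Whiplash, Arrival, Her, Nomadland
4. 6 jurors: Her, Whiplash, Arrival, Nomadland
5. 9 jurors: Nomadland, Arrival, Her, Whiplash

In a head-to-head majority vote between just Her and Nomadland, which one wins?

Voters preferring Her to Nomadland: 23; preferring Nomadland to Her: 9.
Her wins the head-to-head.

Her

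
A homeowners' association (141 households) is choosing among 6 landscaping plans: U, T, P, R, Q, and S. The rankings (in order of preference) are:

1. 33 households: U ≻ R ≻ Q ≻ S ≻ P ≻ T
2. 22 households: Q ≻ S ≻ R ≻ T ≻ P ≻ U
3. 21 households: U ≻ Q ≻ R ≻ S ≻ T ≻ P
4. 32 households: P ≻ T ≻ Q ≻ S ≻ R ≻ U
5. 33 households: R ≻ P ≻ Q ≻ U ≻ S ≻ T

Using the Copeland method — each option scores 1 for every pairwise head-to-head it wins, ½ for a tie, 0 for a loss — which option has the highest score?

U: beats T and S; loses to P, R, and Q → score 2.
T: loses to U, P, R, Q, and S → score 0.
P: beats U and T; loses to R, Q, and S → score 2.
R: beats U, T, P, and S; loses to Q → score 4.
Q: beats U, T, P, R, and S → score 5.
S: beats T and P; loses to U, R, and Q → score 2.
Q has the best pairwise record.

Q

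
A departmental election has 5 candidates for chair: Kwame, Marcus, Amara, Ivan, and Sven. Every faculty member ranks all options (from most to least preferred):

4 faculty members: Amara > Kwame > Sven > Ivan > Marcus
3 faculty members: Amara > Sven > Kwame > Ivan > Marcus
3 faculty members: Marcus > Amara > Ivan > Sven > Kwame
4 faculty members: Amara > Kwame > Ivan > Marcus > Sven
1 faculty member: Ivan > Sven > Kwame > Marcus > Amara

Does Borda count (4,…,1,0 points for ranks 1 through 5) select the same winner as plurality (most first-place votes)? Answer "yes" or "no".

Borda — scores: Kwame 32, Marcus 17, Amara 53, Ivan 25, Sven 23. Winner: Amara.
Plurality — first-place votes: Kwame 0, Marcus 3, Amara 11, Ivan 1, Sven 0. Winner: Amara.
The two methods agree.

yes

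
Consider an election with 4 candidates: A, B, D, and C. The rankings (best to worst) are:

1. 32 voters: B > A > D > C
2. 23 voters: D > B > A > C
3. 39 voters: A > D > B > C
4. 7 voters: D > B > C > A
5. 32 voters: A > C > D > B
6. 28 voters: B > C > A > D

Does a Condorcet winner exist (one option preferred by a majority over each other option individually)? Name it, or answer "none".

none

Checking pairwise contests:
B beats A 90–71.
D beats B 101–60.
A beats D 131–30.
A beats C 126–35.
Every option loses at least one head-to-head, so there is no Condorcet winner.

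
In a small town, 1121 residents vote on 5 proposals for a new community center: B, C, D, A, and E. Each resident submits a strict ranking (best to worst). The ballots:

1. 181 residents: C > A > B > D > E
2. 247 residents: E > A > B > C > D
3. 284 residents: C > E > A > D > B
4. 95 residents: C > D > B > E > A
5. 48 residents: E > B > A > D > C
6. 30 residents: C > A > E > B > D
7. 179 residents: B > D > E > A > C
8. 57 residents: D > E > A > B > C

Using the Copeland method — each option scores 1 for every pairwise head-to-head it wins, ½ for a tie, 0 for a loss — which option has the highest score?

B: beats D; loses to C, A, and E → score 1.
C: beats B, D, A, and E → score 4.
D: loses to B, C, A, and E → score 0.
A: beats B and D; loses to C and E → score 2.
E: beats B, D, and A; loses to C → score 3.
C has the best pairwise record.

C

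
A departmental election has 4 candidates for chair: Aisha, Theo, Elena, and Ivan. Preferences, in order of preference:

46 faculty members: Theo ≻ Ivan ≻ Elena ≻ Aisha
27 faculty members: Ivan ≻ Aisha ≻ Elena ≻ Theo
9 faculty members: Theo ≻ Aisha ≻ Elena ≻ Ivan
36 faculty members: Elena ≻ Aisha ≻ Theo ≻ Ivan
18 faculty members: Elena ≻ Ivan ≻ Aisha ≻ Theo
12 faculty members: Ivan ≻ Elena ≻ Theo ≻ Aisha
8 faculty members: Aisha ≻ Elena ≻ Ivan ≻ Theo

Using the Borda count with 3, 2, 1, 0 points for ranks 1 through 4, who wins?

Elena

Aisha: 46·0 + 27·2 + 9·2 + 36·2 + 18·1 + 12·0 + 8·3 = 186
Theo: 46·3 + 27·0 + 9·3 + 36·1 + 18·0 + 12·1 + 8·0 = 213
Elena: 46·1 + 27·1 + 9·1 + 36·3 + 18·3 + 12·2 + 8·2 = 284
Ivan: 46·2 + 27·3 + 9·0 + 36·0 + 18·2 + 12·3 + 8·1 = 253
Elena has the highest Borda score (284).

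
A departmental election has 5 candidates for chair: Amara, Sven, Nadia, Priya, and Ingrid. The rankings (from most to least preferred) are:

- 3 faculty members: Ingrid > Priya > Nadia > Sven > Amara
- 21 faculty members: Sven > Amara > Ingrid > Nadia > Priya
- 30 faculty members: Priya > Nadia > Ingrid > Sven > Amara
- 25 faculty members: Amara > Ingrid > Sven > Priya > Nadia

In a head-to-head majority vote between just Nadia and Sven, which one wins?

Sven

Voters preferring Nadia to Sven: 33; preferring Sven to Nadia: 46.
Sven wins the head-to-head.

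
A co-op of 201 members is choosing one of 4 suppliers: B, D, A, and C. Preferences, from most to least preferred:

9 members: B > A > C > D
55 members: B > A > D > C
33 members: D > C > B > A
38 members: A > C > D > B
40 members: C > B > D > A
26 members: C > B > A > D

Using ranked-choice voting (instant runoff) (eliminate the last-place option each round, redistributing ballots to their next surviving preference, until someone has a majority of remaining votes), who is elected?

C

Round 1: B 64, D 33, A 38, C 66. Eliminate D.
Round 2: B 64, A 38, C 99. Eliminate A.
Round 3: B 64, C 137. C has a majority.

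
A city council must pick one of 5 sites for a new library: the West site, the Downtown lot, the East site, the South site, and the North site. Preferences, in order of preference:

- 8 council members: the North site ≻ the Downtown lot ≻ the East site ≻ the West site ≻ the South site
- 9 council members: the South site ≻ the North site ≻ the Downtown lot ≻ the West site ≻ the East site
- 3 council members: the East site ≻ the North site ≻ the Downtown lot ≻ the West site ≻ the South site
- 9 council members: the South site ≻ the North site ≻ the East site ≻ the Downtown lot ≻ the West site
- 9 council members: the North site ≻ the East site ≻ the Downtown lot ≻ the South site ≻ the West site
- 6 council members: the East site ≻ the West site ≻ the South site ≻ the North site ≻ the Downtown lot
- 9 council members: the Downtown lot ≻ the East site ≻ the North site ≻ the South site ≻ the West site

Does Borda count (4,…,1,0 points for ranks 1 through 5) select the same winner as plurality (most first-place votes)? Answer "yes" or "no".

no

Borda — scores: the West site 38, the Downtown lot 111, the East site 124, the South site 102, the North site 155. Winner: the North site.
Plurality — first-place votes: the West site 0, the Downtown lot 9, the East site 9, the South site 18, the North site 17. Winner: the South site.
The two methods disagree.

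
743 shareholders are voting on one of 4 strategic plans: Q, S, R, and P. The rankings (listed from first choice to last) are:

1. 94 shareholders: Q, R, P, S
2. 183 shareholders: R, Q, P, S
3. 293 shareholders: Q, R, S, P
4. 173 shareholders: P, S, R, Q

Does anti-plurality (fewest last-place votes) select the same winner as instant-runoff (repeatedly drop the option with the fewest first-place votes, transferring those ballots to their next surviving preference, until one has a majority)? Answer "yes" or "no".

no

Anti-plurality — last-place votes: Q 173, S 277, R 0, P 293. Winner: R.
Instant-runoff — R1 Q 387, S 0, R 183, P 173 (Q winner). Winner: Q.
The two methods disagree.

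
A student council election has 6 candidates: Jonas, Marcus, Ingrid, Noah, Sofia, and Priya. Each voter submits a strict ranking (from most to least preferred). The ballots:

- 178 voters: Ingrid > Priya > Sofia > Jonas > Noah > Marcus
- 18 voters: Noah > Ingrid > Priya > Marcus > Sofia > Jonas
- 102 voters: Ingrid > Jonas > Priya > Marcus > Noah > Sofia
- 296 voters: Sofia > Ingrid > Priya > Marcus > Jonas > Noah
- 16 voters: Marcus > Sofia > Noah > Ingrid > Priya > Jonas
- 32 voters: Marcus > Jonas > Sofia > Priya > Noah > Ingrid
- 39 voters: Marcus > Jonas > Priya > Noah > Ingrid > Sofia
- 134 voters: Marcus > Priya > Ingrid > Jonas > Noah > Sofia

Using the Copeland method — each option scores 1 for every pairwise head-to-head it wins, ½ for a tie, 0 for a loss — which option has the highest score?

Jonas: beats Noah; loses to Marcus, Ingrid, Sofia, and Priya → score 1.
Marcus: beats Jonas and Noah; loses to Ingrid, Sofia, and Priya → score 2.
Ingrid: beats Jonas, Marcus, Noah, Sofia, and Priya → score 5.
Noah: loses to Jonas, Marcus, Ingrid, Sofia, and Priya → score 0.
Sofia: beats Jonas, Marcus, and Noah; loses to Ingrid and Priya → score 3.
Priya: beats Jonas, Marcus, Noah, and Sofia; loses to Ingrid → score 4.
Ingrid has the best pairwise record.

Ingrid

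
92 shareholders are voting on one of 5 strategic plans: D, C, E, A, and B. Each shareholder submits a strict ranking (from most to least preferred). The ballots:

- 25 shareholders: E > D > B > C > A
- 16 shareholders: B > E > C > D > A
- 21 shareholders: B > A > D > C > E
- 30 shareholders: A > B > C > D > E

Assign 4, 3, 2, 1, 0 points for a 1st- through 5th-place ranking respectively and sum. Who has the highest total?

D: 25·3 + 16·1 + 21·2 + 30·1 = 163
C: 25·1 + 16·2 + 21·1 + 30·2 = 138
E: 25·4 + 16·3 + 21·0 + 30·0 = 148
A: 25·0 + 16·0 + 21·3 + 30·4 = 183
B: 25·2 + 16·4 + 21·4 + 30·3 = 288
B has the highest Borda score (288).

B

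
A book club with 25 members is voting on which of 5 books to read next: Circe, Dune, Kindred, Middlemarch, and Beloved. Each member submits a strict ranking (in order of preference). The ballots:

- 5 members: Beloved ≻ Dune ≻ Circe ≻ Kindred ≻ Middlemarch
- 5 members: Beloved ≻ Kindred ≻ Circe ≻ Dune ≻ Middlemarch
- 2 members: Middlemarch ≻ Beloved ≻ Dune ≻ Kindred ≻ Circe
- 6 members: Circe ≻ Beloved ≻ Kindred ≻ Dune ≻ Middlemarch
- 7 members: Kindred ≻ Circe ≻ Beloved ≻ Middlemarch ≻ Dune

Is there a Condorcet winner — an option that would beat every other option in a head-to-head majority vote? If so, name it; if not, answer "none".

none

Checking pairwise contests:
Kindred beats Circe 14–11.
Circe beats Dune 18–7.
Beloved beats Kindred 18–7.
Circe beats Middlemarch 23–2.
Circe beats Beloved 13–12.
Every option loses at least one head-to-head, so there is no Condorcet winner.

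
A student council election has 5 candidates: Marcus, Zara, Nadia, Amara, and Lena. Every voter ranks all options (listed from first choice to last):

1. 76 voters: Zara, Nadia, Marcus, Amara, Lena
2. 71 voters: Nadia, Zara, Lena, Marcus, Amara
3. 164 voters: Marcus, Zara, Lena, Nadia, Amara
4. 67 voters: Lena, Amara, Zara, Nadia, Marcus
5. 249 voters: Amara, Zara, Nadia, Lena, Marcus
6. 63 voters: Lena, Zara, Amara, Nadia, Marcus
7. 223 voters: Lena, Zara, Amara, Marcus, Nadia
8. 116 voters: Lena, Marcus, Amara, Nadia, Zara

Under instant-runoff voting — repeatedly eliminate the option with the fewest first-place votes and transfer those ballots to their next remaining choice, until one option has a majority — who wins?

Lena

Round 1: Marcus 164, Zara 76, Nadia 71, Amara 249, Lena 469. Eliminate Nadia.
Round 2: Marcus 164, Zara 147, Amara 249, Lena 469. Eliminate Zara.
Round 3: Marcus 240, Amara 249, Lena 540. Lena has a majority.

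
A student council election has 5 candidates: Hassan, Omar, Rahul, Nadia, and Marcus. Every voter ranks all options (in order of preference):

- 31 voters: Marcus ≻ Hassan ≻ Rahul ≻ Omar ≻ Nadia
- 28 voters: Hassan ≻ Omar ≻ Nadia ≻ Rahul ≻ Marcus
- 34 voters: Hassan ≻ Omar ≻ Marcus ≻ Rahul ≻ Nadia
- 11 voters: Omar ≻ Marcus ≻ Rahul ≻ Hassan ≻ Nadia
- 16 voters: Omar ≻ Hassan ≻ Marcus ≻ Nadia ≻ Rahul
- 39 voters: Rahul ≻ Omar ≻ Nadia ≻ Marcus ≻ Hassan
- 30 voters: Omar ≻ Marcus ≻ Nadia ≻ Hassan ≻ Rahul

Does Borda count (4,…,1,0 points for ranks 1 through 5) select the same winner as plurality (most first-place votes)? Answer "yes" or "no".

no

Borda — scores: Hassan 430, Omar 562, Rahul 302, Nadia 210, Marcus 386. Winner: Omar.
Plurality — first-place votes: Hassan 62, Omar 57, Rahul 39, Nadia 0, Marcus 31. Winner: Hassan.
The two methods disagree.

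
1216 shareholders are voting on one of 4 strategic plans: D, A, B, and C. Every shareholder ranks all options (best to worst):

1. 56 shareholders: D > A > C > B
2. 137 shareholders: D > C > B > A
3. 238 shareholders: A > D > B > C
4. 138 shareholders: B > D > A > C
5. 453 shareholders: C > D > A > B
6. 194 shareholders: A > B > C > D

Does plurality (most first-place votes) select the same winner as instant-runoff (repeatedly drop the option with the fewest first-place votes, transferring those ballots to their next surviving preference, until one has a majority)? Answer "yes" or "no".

no

Plurality — first-place votes: D 193, A 432, B 138, C 453. Winner: C.
Instant-runoff — R1 D 193, A 432, B 138, C 453 (B out); R2 D 331, A 432, C 453 (D out); R3 A 626, C 590 (A winner). Winner: A.
The two methods disagree.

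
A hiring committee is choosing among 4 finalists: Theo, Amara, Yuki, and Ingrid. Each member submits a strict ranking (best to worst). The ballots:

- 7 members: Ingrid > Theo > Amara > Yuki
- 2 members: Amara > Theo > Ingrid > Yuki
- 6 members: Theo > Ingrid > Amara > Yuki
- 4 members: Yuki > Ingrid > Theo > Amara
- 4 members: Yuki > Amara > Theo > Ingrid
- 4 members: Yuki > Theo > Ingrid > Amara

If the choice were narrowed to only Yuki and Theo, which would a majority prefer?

Voters preferring Yuki to Theo: 12; preferring Theo to Yuki: 15.
Theo wins the head-to-head.

Theo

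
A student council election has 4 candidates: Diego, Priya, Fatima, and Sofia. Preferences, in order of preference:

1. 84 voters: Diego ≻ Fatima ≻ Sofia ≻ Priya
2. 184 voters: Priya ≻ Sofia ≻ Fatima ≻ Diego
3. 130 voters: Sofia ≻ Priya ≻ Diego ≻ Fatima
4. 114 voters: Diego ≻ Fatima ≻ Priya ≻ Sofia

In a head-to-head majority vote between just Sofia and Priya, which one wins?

Voters preferring Sofia to Priya: 214; preferring Priya to Sofia: 298.
Priya wins the head-to-head.

Priya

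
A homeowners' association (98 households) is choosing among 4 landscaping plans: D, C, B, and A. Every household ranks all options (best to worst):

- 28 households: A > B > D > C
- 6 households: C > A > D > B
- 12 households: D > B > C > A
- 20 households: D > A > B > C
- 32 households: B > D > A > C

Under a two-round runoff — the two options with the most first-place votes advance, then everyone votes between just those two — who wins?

B

Round 1 first-place votes: D 32, C 6, B 32, A 28.
B and D advance.
Runoff: B is preferred to D by 60 voters; D by 38.
B wins the runoff.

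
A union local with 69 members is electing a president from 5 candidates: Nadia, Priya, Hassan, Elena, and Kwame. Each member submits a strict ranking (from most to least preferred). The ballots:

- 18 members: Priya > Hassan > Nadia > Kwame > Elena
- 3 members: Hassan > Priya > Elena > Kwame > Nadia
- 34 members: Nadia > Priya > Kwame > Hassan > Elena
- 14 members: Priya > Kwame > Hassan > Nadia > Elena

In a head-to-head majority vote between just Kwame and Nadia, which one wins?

Voters preferring Kwame to Nadia: 17; preferring Nadia to Kwame: 52.
Nadia wins the head-to-head.

Nadia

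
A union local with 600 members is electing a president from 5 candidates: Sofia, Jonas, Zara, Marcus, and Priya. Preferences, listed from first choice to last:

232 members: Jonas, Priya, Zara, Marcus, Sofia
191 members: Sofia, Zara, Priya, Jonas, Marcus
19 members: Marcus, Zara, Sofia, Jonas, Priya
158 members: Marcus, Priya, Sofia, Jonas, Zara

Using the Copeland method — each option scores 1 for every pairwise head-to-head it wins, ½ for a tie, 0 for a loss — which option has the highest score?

Priya

Sofia: beats Jonas and Zara; loses to Marcus and Priya → score 2.
Jonas: beats Zara and Marcus; loses to Sofia and Priya → score 2.
Zara: beats Marcus; loses to Sofia, Jonas, and Priya → score 1.
Marcus: beats Sofia; loses to Jonas, Zara, and Priya → score 1.
Priya: beats Sofia, Jonas, Zara, and Marcus → score 4.
Priya has the best pairwise record.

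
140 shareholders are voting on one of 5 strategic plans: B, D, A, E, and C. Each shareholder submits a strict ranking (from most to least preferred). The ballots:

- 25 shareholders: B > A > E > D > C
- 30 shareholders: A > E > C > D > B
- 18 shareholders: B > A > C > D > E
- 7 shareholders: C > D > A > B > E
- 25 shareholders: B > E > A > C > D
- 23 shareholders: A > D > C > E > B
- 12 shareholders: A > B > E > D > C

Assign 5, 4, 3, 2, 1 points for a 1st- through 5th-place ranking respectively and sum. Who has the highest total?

A

B: 25·5 + 30·1 + 18·5 + 7·2 + 25·5 + 23·1 + 12·4 = 455
D: 25·2 + 30·2 + 18·2 + 7·4 + 25·1 + 23·4 + 12·2 = 315
A: 25·4 + 30·5 + 18·4 + 7·3 + 25·3 + 23·5 + 12·5 = 593
E: 25·3 + 30·4 + 18·1 + 7·1 + 25·4 + 23·2 + 12·3 = 402
C: 25·1 + 30·3 + 18·3 + 7·5 + 25·2 + 23·3 + 12·1 = 335
A has the highest Borda score (593).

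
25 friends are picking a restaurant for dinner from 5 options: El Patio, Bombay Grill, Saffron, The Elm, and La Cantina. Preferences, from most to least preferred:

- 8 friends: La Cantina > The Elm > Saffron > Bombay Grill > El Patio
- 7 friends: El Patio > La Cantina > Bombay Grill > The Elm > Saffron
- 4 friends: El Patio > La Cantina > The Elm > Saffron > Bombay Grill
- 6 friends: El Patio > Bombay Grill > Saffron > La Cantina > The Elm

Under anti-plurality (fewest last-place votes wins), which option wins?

La Cantina

Last-place votes: El Patio 8, Bombay Grill 4, Saffron 7, The Elm 6, La Cantina 0.
La Cantina is ranked last by the fewest voters, so La Cantina wins.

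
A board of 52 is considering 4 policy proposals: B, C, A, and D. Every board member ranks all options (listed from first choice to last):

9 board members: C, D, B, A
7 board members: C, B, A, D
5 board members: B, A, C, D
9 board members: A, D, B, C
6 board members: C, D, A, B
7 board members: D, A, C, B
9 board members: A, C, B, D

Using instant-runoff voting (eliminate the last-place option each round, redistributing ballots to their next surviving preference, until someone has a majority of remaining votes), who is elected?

Round 1: B 5, C 22, A 18, D 7. Eliminate B.
Round 2: C 22, A 23, D 7. Eliminate D.
Round 3: C 22, A 30. A has a majority.

A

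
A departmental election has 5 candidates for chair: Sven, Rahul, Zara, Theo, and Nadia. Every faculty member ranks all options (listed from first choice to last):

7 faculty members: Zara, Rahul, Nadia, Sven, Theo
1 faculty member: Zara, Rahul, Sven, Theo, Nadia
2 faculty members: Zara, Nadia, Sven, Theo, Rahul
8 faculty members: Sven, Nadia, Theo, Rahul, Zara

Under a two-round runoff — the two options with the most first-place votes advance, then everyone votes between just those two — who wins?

Zara

Round 1 first-place votes: Sven 8, Rahul 0, Zara 10, Theo 0, Nadia 0.
Zara and Sven advance.
Runoff: Zara is preferred to Sven by 10 voters; Sven by 8.
Zara wins the runoff.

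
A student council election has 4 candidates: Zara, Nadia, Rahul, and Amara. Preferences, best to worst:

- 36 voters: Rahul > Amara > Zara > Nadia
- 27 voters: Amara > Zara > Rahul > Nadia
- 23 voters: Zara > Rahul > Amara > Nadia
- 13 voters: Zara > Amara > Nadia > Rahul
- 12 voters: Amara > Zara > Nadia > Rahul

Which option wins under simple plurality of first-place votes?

First-place votes: Zara 36, Nadia 0, Rahul 36, Amara 39.
Amara has the most first-place votes.

Amara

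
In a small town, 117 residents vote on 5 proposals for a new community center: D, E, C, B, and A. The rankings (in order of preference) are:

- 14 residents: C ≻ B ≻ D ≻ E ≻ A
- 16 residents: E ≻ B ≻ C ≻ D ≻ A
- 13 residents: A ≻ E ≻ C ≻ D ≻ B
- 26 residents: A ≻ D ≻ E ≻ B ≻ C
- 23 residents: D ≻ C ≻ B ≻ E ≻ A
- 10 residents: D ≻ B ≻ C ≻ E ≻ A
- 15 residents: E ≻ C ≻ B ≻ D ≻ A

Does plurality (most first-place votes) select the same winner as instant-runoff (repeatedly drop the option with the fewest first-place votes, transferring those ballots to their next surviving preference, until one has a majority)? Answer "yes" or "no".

Plurality — first-place votes: D 33, E 31, C 14, B 0, A 39. Winner: A.
Instant-runoff — R1 D 33, E 31, C 14, B 0, A 39 (B out); R2 D 33, E 31, C 14, A 39 (C out); R3 D 47, E 31, A 39 (E out); R4 D 78, A 39 (D winner). Winner: D.
The two methods disagree.

no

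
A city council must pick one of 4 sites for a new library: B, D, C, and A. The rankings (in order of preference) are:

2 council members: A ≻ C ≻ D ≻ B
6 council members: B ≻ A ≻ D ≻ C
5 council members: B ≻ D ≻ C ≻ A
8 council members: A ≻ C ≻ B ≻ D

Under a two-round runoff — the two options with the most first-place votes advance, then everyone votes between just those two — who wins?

B

Round 1 first-place votes: B 11, D 0, C 0, A 10.
B and A advance.
Runoff: B is preferred to A by 11 voters; A by 10.
B wins the runoff.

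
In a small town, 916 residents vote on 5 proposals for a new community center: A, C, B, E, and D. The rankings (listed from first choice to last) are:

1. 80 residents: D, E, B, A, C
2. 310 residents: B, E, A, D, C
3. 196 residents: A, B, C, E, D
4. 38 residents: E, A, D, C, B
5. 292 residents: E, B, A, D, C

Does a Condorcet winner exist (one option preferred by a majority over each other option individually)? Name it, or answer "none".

B

B vs A: 682–234 for B.
B vs C: 878–38 for B.
B vs E: 506–410 for B.
B vs D: 798–118 for B.
B beats every other option head-to-head.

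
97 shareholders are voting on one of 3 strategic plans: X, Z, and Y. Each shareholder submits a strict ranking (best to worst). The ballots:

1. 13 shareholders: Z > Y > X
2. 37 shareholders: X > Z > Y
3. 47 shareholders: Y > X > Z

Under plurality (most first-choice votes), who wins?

First-place votes: X 37, Z 13, Y 47.
Y has the most first-place votes.

Y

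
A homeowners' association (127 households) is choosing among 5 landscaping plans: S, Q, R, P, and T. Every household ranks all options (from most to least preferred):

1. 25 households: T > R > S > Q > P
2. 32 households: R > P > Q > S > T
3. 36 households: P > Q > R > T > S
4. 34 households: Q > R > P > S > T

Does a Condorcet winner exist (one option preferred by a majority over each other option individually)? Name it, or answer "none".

Checking pairwise contests:
Q beats S 102–25.
P beats Q 68–59.
Q beats R 70–57.
R beats P 91–36.
S beats T 66–61.
Every option loses at least one head-to-head, so there is no Condorcet winner.

none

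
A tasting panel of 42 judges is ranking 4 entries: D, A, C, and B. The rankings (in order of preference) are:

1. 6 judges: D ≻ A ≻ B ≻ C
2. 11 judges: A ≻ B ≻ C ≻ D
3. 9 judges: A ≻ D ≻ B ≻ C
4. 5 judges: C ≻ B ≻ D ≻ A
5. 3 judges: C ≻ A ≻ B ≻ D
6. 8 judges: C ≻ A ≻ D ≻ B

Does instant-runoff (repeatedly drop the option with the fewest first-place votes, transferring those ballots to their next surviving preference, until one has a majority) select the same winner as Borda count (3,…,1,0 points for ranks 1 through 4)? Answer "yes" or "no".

Instant-runoff — R1 D 6, A 20, C 16, B 0 (B out); R2 D 6, A 20, C 16 (D out); R3 A 26, C 16 (A winner). Winner: A.
Borda — scores: D 49, A 94, C 59, B 50. Winner: A.
The two methods agree.

yes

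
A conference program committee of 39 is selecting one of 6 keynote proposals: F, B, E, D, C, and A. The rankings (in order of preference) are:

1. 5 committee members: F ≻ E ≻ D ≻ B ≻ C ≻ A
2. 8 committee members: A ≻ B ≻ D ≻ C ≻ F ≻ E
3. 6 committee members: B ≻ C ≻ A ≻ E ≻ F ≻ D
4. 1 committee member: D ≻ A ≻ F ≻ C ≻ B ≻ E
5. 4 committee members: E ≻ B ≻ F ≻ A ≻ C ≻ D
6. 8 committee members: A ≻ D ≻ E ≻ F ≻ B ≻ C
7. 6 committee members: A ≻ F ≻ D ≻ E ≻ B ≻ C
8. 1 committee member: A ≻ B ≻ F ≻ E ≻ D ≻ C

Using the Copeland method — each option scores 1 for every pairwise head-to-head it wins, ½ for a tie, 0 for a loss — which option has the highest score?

A

F: beats B, E, D, and C; loses to A → score 4.
B: beats C; loses to F, E, D, and A → score 1.
E: beats B and C; loses to F, D, and A → score 2.
D: beats B, E, and C; loses to F and A → score 3.
C: loses to F, B, E, D, and A → score 0.
A: beats F, B, E, D, and C → score 5.
A has the best pairwise record.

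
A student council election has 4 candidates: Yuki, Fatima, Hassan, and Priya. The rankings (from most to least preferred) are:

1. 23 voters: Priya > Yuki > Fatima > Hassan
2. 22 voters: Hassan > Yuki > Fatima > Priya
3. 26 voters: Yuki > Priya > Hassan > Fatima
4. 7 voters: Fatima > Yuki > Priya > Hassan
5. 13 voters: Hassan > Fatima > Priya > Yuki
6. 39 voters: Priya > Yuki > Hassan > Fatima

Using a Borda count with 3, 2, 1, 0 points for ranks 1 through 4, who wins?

Yuki: 23·2 + 22·2 + 26·3 + 7·2 + 13·0 + 39·2 = 260
Fatima: 23·1 + 22·1 + 26·0 + 7·3 + 13·2 + 39·0 = 92
Hassan: 23·0 + 22·3 + 26·1 + 7·0 + 13·3 + 39·1 = 170
Priya: 23·3 + 22·0 + 26·2 + 7·1 + 13·1 + 39·3 = 258
Yuki has the highest Borda score (260).

Yuki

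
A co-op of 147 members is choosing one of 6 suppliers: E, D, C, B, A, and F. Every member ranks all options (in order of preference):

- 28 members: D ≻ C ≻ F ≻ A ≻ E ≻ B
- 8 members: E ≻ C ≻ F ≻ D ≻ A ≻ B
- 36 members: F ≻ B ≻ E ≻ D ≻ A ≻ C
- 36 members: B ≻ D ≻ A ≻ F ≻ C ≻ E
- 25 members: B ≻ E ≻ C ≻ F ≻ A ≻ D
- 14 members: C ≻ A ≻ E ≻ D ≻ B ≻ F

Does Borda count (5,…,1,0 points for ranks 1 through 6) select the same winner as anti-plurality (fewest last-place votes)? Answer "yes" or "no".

no

Borda — scores: E 318, D 400, C 325, B 463, A 289, F 410. Winner: B.
Anti-plurality — last-place votes: E 36, D 25, C 36, B 36, A 0, F 14. Winner: A.
The two methods disagree.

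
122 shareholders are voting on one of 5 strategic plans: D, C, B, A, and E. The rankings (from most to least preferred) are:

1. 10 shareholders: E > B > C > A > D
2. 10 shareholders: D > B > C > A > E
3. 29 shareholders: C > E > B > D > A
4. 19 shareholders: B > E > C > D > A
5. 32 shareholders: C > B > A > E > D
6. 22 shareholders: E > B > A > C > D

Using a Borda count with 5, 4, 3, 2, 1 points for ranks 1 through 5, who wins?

D: 10·1 + 10·5 + 29·2 + 19·2 + 32·1 + 22·1 = 210
C: 10·3 + 10·3 + 29·5 + 19·3 + 32·5 + 22·2 = 466
B: 10·4 + 10·4 + 29·3 + 19·5 + 32·4 + 22·4 = 478
A: 10·2 + 10·2 + 29·1 + 19·1 + 32·3 + 22·3 = 250
E: 10·5 + 10·1 + 29·4 + 19·4 + 32·2 + 22·5 = 426
B has the highest Borda score (478).

B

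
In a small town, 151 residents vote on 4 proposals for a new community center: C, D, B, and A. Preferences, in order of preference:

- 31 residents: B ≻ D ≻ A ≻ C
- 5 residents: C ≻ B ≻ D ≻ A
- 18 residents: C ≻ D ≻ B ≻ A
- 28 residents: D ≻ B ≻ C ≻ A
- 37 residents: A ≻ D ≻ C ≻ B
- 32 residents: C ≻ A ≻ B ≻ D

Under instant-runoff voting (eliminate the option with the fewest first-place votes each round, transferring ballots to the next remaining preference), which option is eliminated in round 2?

A

Round 1: C 55, D 28, B 31, A 37. Eliminate D.
Round 2: C 55, B 59, A 37. Eliminate A.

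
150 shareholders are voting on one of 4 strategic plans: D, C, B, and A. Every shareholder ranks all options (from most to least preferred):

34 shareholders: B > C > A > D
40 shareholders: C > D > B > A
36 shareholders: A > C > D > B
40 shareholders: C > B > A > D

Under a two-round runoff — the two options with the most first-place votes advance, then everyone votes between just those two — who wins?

C

Round 1 first-place votes: D 0, C 80, B 34, A 36.
C and A advance.
Runoff: C is preferred to A by 114 voters; A by 36.
C wins the runoff.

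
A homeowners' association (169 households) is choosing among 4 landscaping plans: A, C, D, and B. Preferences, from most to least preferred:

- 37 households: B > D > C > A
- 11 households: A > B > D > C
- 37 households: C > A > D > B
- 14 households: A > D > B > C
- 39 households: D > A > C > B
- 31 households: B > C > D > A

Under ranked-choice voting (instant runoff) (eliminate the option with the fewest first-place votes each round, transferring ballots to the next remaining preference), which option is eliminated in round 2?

C

Round 1: A 25, C 37, D 39, B 68. Eliminate A.
Round 2: C 37, D 53, B 79. Eliminate C.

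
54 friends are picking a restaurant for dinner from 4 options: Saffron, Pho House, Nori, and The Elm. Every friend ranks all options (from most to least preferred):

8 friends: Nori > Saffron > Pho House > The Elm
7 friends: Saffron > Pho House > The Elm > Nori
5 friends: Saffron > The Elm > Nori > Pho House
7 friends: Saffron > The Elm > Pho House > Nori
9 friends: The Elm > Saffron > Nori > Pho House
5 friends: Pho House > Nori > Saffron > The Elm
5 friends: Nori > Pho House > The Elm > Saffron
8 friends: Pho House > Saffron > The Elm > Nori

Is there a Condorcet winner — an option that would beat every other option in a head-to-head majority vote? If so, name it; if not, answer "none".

Saffron

Saffron vs Pho House: 36–18 for Saffron.
Saffron vs Nori: 36–18 for Saffron.
Saffron vs The Elm: 40–14 for Saffron.
Saffron beats every other option head-to-head.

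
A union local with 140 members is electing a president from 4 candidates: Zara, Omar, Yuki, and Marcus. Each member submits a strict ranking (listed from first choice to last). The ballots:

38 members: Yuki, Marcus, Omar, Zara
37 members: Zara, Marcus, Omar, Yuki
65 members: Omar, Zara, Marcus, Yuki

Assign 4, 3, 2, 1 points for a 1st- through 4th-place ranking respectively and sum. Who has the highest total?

Omar

Zara: 38·1 + 37·4 + 65·3 = 381
Omar: 38·2 + 37·2 + 65·4 = 410
Yuki: 38·4 + 37·1 + 65·1 = 254
Marcus: 38·3 + 37·3 + 65·2 = 355
Omar has the highest Borda score (410).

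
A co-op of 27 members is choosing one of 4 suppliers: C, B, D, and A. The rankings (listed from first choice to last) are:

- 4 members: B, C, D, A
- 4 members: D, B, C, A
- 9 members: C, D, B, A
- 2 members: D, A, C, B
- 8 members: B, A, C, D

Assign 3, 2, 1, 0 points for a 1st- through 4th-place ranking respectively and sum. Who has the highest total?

C: 4·2 + 4·1 + 9·3 + 2·1 + 8·1 = 49
B: 4·3 + 4·2 + 9·1 + 2·0 + 8·3 = 53
D: 4·1 + 4·3 + 9·2 + 2·3 + 8·0 = 40
A: 4·0 + 4·0 + 9·0 + 2·2 + 8·2 = 20
B has the highest Borda score (53).

B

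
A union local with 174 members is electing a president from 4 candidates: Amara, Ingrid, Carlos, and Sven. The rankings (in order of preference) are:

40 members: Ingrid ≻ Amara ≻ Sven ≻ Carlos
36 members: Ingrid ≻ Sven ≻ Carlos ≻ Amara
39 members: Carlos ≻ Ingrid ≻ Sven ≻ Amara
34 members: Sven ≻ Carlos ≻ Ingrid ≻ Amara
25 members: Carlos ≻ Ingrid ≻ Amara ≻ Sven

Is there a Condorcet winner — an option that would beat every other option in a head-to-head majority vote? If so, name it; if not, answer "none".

none

Checking pairwise contests:
Ingrid beats Amara 174–0.
Carlos beats Ingrid 98–76.
Sven beats Carlos 110–64.
Ingrid beats Sven 140–34.
Every option loses at least one head-to-head, so there is no Condorcet winner.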